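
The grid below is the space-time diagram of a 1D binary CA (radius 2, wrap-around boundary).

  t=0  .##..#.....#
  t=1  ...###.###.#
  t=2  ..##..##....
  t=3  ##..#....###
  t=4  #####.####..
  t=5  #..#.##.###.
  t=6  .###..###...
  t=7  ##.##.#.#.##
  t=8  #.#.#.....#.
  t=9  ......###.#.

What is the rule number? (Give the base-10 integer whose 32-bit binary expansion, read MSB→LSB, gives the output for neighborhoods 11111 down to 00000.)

  nb #####: next=.  (t=3,i=11, bit31=0)
  nb ####.: next=#  (t=3,i=0, bit30=1)
  nb ###.#: next=.  (t=1,i=5, bit29=0)
  nb ###..: next=#  (t=3,i=1, bit28=1)
  nb ##.##: next=#  (t=1,i=6, bit27=1)
  nb ##.#.: next=.  (t=1,i=10, bit26=0)
  nb ##..#: next=#  (t=0,i=3, bit25=1)
  nb ##...: next=.  (t=2,i=8, bit24=0)
  nb #.###: next=#  (t=1,i=7, bit23=1)
  nb #.##.: next=.  (t=0,i=1, bit22=0)
  nb #.#.#: next=.  (t=7,i=6, bit21=0)
  nb #.#..: next=.  (t=1,i=11, bit20=0)
  nb #..##: next=.  (t=2,i=5, bit19=0)
  nb #..#.: next=#  (t=0,i=4, bit18=1)
  nb #...#: next=.  (t=1,i=1, bit17=0)
  nb #....: next=#  (t=0,i=7, bit16=1)
  nb .####: next=.  (t=3,i=10, bit15=0)
  nb .###.: next=.  (t=1,i=4, bit14=0)
  nb .##.#: next=#  (t=5,i=6, bit13=1)
  nb .##..: next=.  (t=0,i=2, bit12=0)
  nb .#.##: next=.  (t=0,i=0, bit11=0)
  nb .#.#.: next=.  (t=7,i=7, bit10=0)
  nb .#..#: next=#  (t=5,i=1, bit9=1)
  nb .#...: next=.  (t=0,i=6, bit8=0)
  nb ..###: next=#  (t=1,i=3, bit7=1)
  nb ..##.: next=.  (t=2,i=2, bit6=0)
  nb ..#.#: next=#  (t=0,i=11, bit5=1)
  nb ..#..: next=#  (t=0,i=5, bit4=1)
  nb ...##: next=#  (t=1,i=2, bit3=1)
  nb ...#.: next=.  (t=0,i=10, bit2=0)
  nb ....#: next=#  (t=0,i=9, bit1=1)
  nb .....: next=#  (t=0,i=8, bit0=1)
  bits 01011010100001010010001010111011 = 1518674619

1518674619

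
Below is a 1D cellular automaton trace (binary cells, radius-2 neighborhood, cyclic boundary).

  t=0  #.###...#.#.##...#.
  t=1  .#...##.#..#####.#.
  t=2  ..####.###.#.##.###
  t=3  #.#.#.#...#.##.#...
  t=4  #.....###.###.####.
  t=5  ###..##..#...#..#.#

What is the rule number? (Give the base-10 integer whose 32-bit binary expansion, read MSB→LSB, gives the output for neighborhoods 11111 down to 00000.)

  ##### -> #   bit 31 = 1  t=1,i=13
  ####. -> #   bit 30 = 1  t=1,i=14
  ###.# -> .   bit 29 = 0  t=1,i=15
  ###.. -> .   bit 28 = 0  t=0,i=4
  ##.## -> #   bit 27 = 1  t=2,i=6
  ##.#. -> #   bit 26 = 1  t=1,i=7
  ##..# -> #   bit 25 = 1  t=2,i=0
  ##... -> #   bit 24 = 1  t=0,i=5
  #.### -> .   bit 23 = 0  t=0,i=2
  #.##. -> #   bit 22 = 1  t=0,i=12
  #.#.# -> .   bit 21 = 0  t=0,i=0
  #.#.. -> #   bit 20 = 1  t=1,i=8
  #..## -> .   bit 19 = 0  t=1,i=10
  #..#. -> .   bit 18 = 0  t=1,i=0
  #...# -> #   bit 17 = 1  t=0,i=6
  #.... -> #   bit 16 = 1  t=4,i=2
  .#### -> .   bit 15 = 0  t=1,i=12
  .###. -> .   bit 14 = 0  t=0,i=3
  .##.# -> .   bit 13 = 0  t=1,i=6
  .##.. -> #   bit 12 = 1  t=0,i=13
  .#.## -> #   bit 11 = 1  t=0,i=1
  .#.#. -> .   bit 10 = 0  t=0,i=9
  .#..# -> #   bit 9 = 1  t=1,i=9
  .#... -> #   bit 8 = 1  t=1,i=2
  ..### -> #   bit 7 = 1  t=1,i=11
  ..##. -> #   bit 6 = 1  t=1,i=5
  ..#.# -> #   bit 5 = 1  t=0,i=8
  ..#.. -> .   bit 4 = 0  t=1,i=1
  ...## -> #   bit 3 = 1  t=1,i=4
  ...#. -> .   bit 2 = 0  t=0,i=7
  ....# -> .   bit 1 = 0  t=4,i=4
  ..... -> .   bit 0 = 0  t=4,i=3
  bits 11001111010100110001101111101000 = 3478330344

3478330344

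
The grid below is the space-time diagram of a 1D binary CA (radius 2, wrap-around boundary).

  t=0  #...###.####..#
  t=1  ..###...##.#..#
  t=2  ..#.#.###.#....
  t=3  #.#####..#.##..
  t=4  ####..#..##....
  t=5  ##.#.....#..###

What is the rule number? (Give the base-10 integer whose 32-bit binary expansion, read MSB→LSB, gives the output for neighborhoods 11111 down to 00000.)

  nb #####: next=.  (t=3,i=4, bit31=0)
  nb ####.: next=.  (t=0,i=10, bit30=0)
  nb ###.#: next=.  (t=0,i=6, bit29=0)
  nb ###..: next=#  (t=0,i=11, bit28=1)
  nb ##.##: next=.  (t=0,i=7, bit27=0)
  nb ##.#.: next=#  (t=1,i=10, bit26=1)
  nb ##..#: next=.  (t=0,i=12, bit25=0)
  nb ##...: next=.  (t=0,i=1, bit24=0)
  nb #.###: next=#  (t=0,i=8, bit23=1)
  nb #.##.: next=.  (t=3,i=11, bit22=0)
  nb #.#.#: next=#  (t=2,i=4, bit21=1)
  nb #.#..: next=.  (t=1,i=11, bit20=0)
  nb #..##: next=.  (t=0,i=13, bit19=0)
  nb #..#.: next=.  (t=1,i=13, bit18=0)
  nb #...#: next=#  (t=0,i=2, bit17=1)
  nb #....: next=#  (t=2,i=12, bit16=1)
  nb .####: next=#  (t=0,i=9, bit15=1)
  nb .###.: next=.  (t=0,i=5, bit14=0)
  nb .##.#: next=.  (t=1,i=9, bit13=0)
  nb .##..: next=.  (t=0,i=0, bit12=0)
  nb .#.##: next=#  (t=2,i=5, bit11=1)
  nb .#.#.: next=#  (t=2,i=3, bit10=1)
  nb .#..#: next=.  (t=1,i=0, bit9=0)
  nb .#...: next=#  (t=2,i=11, bit8=1)
  nb ..###: next=#  (t=0,i=4, bit7=1)
  nb ..##.: next=#  (t=0,i=14, bit6=1)
  nb ..#.#: next=#  (t=2,i=2, bit5=1)
  nb ..#..: next=.  (t=1,i=14, bit4=0)
  nb ...##: next=#  (t=0,i=3, bit3=1)
  nb ...#.: next=.  (t=2,i=1, bit2=0)
  nb ....#: next=#  (t=2,i=0, bit1=1)
  nb .....: next=.  (t=2,i=13, bit0=0)
  bits 00010100101000111000110111101010 = 346263018

346263018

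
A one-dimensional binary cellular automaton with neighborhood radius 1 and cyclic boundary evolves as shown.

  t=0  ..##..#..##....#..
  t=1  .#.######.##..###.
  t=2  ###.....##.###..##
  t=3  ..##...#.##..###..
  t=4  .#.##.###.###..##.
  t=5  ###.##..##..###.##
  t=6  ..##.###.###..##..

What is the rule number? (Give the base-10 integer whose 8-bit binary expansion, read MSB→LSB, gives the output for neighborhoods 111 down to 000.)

118

  ### -> .   bit 7 = 0  t=1,i=4
  ##. -> #   bit 6 = 1  t=0,i=3
  #.# -> #   bit 5 = 1  t=1,i=2
  #.. -> #   bit 4 = 1  t=0,i=4
  .## -> .   bit 3 = 0  t=0,i=2
  .#. -> #   bit 2 = 1  t=0,i=6
  ..# -> #   bit 1 = 1  t=0,i=1
  ... -> .   bit 0 = 0  t=0,i=0
  bits 01110110 = 118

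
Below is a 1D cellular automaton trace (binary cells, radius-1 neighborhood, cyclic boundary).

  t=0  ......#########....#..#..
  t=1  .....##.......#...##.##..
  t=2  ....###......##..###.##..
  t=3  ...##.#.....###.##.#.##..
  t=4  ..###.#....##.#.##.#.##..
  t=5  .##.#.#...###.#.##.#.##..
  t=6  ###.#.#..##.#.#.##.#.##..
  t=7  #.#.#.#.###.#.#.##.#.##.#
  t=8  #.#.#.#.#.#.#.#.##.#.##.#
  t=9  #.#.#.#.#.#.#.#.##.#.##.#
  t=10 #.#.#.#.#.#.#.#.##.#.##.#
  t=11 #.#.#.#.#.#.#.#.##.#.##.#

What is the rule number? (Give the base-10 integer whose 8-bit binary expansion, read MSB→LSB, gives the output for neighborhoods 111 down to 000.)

78

  ### -> .   bit 7 = 0  t=0,i=7
  ##. -> #   bit 6 = 1  t=0,i=14
  #.# -> .   bit 5 = 0  t=1,i=20
  #.. -> .   bit 4 = 0  t=0,i=15
  .## -> #   bit 3 = 1  t=0,i=6
  .#. -> #   bit 2 = 1  t=0,i=19
  ..# -> #   bit 1 = 1  t=0,i=5
  ... -> .   bit 0 = 0  t=0,i=0
  bits 01001110 = 78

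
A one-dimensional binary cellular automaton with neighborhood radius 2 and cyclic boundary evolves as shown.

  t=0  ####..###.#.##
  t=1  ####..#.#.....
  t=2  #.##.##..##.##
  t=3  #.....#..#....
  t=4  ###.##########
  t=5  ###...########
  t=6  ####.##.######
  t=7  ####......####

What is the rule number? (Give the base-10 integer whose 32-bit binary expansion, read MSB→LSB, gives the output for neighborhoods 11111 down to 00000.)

4043641854

  #####|#  b31=1 t=0,i=0
  ####.|#  b30=1 t=0,i=2
  ###.#|#  b29=1 t=0,i=8
  ###..|#  b28=1 t=0,i=3
  ##.##|.  b27=0 t=2,i=1
  ##.#.|.  b26=0 t=0,i=9
  ##..#|.  b25=0 t=0,i=4
  ##...|#  b24=1 t=5,i=3
  #.###|.  b23=0 t=0,i=12
  #.##.|.  b22=0 t=2,i=2
  #.#.#|.  b21=0 t=0,i=10
  #.#..|.  b20=0 t=1,i=8
  #..##|.  b19=0 t=0,i=5
  #..#.|#  b18=1 t=1,i=5
  #...#|.  b17=0 t=5,i=4
  #....|#  b16=1 t=1,i=10
  .####|.  b15=0 t=0,i=13
  .###.|.  b14=0 t=0,i=7
  .##.#|.  b13=0 t=2,i=3
  .##..|#  b12=1 t=2,i=6
  .#.##|.  b11=0 t=0,i=11
  .#.#.|.  b10=0 t=1,i=7
  .#..#|#  b9=1 t=3,i=7
  .#...|#  b8=1 t=1,i=9
  ..###|#  b7=1 t=0,i=6
  ..##.|#  b6=1 t=2,i=9
  ..#.#|#  b5=1 t=1,i=6
  ..#..|#  b4=1 t=3,i=0
  ...##|#  b3=1 t=1,i=13
  ...#.|#  b2=1 t=3,i=5
  ....#|#  b1=1 t=1,i=12
  .....|.  b0=0 t=1,i=11
  bits 11110001000001010001001111111110 = 4043641854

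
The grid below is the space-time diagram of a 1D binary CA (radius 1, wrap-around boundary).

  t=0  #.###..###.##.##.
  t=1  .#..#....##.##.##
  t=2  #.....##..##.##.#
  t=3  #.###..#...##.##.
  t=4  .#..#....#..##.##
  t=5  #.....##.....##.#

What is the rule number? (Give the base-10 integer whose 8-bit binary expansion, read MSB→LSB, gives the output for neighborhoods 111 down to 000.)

  ### -> .   bit 7 = 0  t=0,i=3
  ##. -> #   bit 6 = 1  t=0,i=4
  #.# -> #   bit 5 = 1  t=0,i=1
  #.. -> .   bit 4 = 0  t=0,i=5
  .## -> .   bit 3 = 0  t=0,i=2
  .#. -> .   bit 2 = 0  t=0,i=0
  ..# -> .   bit 1 = 0  t=0,i=6
  ... -> #   bit 0 = 1  t=1,i=6
  bits 01100001 = 97

97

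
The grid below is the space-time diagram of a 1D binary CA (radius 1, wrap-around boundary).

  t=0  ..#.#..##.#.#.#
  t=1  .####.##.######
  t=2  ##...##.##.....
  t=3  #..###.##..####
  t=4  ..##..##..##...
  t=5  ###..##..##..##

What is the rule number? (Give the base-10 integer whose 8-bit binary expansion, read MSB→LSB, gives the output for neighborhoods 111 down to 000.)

  ###|.  b7=0 t=1,i=2
  ##.|.  b6=0 t=0,i=8
  #.#|#  b5=1 t=0,i=3
  #..|.  b4=0 t=0,i=0
  .##|#  b3=1 t=0,i=7
  .#.|#  b2=1 t=0,i=2
  ..#|#  b1=1 t=0,i=1
  ...|#  b0=1 t=2,i=3
  bits 00101111 = 47

47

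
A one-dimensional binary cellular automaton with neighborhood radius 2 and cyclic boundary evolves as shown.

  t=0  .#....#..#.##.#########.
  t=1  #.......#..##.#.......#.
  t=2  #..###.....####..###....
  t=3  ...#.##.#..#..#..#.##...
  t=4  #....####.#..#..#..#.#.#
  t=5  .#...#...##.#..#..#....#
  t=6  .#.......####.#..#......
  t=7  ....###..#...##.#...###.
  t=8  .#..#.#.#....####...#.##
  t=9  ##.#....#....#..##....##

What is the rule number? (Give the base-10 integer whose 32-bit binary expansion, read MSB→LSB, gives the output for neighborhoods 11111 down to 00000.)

  ##### -> .   bit 31 = 0  t=0,i=16
  ####. -> .   bit 30 = 0  t=0,i=21
  ###.# -> .   bit 29 = 0  t=4,i=8
  ###.. -> #   bit 28 = 1  t=0,i=22
  ##.## -> .   bit 27 = 0  t=0,i=13
  ##.#. -> #   bit 26 = 1  t=1,i=13
  ##..# -> .   bit 25 = 0  t=0,i=23
  ##... -> #   bit 24 = 1  t=2,i=6
  #.### -> #   bit 23 = 1  t=0,i=14
  #.##. -> #   bit 22 = 1  t=0,i=11
  #.#.# -> .   bit 21 = 0  t=4,i=21
  #.#.. -> #   bit 20 = 1  t=1,i=0
  #..## -> .   bit 19 = 0  t=1,i=10
  #..#. -> #   bit 18 = 1  t=0,i=0
  #...# -> .   bit 17 = 0  t=5,i=3
  #.... -> .   bit 16 = 0  t=0,i=3
  .#### -> .   bit 15 = 0  t=0,i=15
  .###. -> .   bit 14 = 0  t=2,i=4
  .##.# -> #   bit 13 = 1  t=0,i=12
  .##.. -> .   bit 12 = 0  t=3,i=20
  .#.## -> .   bit 11 = 0  t=0,i=10
  .#.#. -> .   bit 10 = 0  t=1,i=23
  .#..# -> .   bit 9 = 0  t=0,i=7
  .#... -> .   bit 8 = 0  t=0,i=2
  ..### -> #   bit 7 = 1  t=2,i=3
  ..##. -> #   bit 6 = 1  t=1,i=11
  ..#.# -> .   bit 5 = 0  t=0,i=9
  ..#.. -> .   bit 4 = 0  t=0,i=1
  ...## -> .   bit 3 = 0  t=2,i=10
  ...#. -> .   bit 2 = 0  t=0,i=5
  ....# -> .   bit 1 = 0  t=0,i=4
  ..... -> #   bit 0 = 1  t=1,i=3
  bits 00010101110101000010000011000001 = 366223553

366223553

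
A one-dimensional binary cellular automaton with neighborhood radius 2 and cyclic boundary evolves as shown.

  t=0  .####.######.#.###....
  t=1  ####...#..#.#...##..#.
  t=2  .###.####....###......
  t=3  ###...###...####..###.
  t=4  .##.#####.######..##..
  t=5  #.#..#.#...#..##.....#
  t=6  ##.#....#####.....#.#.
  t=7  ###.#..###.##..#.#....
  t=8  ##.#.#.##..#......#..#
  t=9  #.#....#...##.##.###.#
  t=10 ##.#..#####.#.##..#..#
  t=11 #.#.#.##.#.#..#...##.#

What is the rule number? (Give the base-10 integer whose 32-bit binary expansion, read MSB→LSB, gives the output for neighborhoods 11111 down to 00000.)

1413669789

  [31] ##### => .  t=0,i=8
  [30] ####. => #  t=0,i=3
  [29] ###.# => .  t=0,i=4
  [28] ###.. => #  t=0,i=17
  [27] ##.## => .  t=0,i=5
  [26] ##.#. => #  t=0,i=12
  [25] ##..# => .  t=1,i=18
  [24] ##... => .  t=0,i=18
  [23] #.### => .  t=0,i=6
  [22] #.##. => #  t=6,i=0
  [21] #.#.# => .  t=0,i=13
  [20] #.#.. => .  t=1,i=12
  [19] #..## => .  t=3,i=17
  [18] #..#. => .  t=1,i=9
  [17] #...# => #  t=1,i=5
  [16] #.... => .  t=0,i=19
  [15] .#### => #  t=0,i=2
  [14] .###. => #  t=0,i=16
  [13] .##.# => #  t=4,i=2
  [12] .##.. => .  t=1,i=17
  [11] .#.## => .  t=0,i=14
  [10] .#.#. => .  t=1,i=11
  [9] .#..# => #  t=1,i=8
  [8] .#... => #  t=1,i=13
  [7] ..### => #  t=0,i=1
  [6] ..##. => .  t=1,i=16
  [5] ..#.# => .  t=1,i=10
  [4] ..#.. => #  t=1,i=7
  [3] ...## => #  t=0,i=0
  [2] ...#. => #  t=1,i=6
  [1] ....# => .  t=0,i=21
  [0] ..... => #  t=0,i=20
  bits 01010100010000101110001110011101 = 1413669789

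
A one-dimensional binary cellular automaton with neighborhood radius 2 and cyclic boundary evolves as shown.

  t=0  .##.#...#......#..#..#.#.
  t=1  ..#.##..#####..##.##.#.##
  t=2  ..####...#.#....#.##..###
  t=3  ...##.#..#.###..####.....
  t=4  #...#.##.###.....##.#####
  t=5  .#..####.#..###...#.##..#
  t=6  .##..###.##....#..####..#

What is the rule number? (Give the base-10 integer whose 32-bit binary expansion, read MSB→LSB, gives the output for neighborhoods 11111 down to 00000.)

  [31] ##### => .  t=1,i=10
  [30] ####. => #  t=1,i=11
  [29] ###.# => #  t=5,i=7
  [28] ###.. => .  t=1,i=12
  [27] ##.## => .  t=1,i=17
  [26] ##.#. => .  t=0,i=3
  [25] ##..# => .  t=1,i=0
  [24] ##... => #  t=2,i=6
  [23] #.### => #  t=3,i=11
  [22] #.##. => #  t=1,i=4
  [21] #.#.# => .  t=1,i=21
  [20] #.#.. => #  t=0,i=4
  [19] #..## => .  t=0,i=0
  [18] #..#. => .  t=0,i=17
  [17] #...# => .  t=0,i=6
  [16] #.... => #  t=0,i=10
  [15] .#### => #  t=1,i=9
  [14] .###. => .  t=2,i=23
  [13] .##.# => #  t=0,i=2
  [12] .##.. => #  t=1,i=5
  [11] .#.## => #  t=1,i=3
  [10] .#.#. => .  t=0,i=22
  [9] .#..# => #  t=0,i=16
  [8] .#... => #  t=0,i=5
  [7] ..### => .  t=1,i=8
  [6] ..##. => .  t=0,i=1
  [5] ..#.# => #  t=0,i=21
  [4] ..#.. => #  t=0,i=8
  [3] ...## => .  t=3,i=2
  [2] ...#. => .  t=0,i=7
  [1] ....# => .  t=0,i=13
  [0] ..... => #  t=0,i=11
  bits 01100001110100011011101100110001 = 1641134897

1641134897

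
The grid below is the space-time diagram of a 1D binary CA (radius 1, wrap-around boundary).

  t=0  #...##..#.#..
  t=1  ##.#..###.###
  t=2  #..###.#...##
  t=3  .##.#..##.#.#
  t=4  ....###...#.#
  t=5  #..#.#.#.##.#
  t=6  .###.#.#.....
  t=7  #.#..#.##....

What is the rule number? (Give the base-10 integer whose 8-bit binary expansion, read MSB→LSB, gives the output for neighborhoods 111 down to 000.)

150

  nb ###: next=#  (t=1,i=0, bit7=1)
  nb ##.: next=.  (t=0,i=5, bit6=0)
  nb #.#: next=.  (t=0,i=9, bit5=0)
  nb #..: next=#  (t=0,i=1, bit4=1)
  nb .##: next=.  (t=0,i=4, bit3=0)
  nb .#.: next=#  (t=0,i=0, bit2=1)
  nb ..#: next=#  (t=0,i=3, bit1=1)
  nb ...: next=.  (t=0,i=2, bit0=0)
  bits 10010110 = 150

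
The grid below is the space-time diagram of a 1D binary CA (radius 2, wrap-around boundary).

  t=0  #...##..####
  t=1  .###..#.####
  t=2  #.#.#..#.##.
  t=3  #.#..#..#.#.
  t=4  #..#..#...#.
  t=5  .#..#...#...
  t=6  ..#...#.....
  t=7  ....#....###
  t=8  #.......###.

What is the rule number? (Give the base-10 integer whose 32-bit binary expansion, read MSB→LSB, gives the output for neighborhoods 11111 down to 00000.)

  ##### -> #   bit 31 = 1  t=0,i=10
  ####. -> #   bit 30 = 1  t=0,i=11
  ###.# -> .   bit 29 = 0  t=1,i=11
  ###.. -> .   bit 28 = 0  t=0,i=0
  ##.## -> #   bit 27 = 1  t=1,i=0
  ##.#. -> .   bit 26 = 0  t=2,i=11
  ##..# -> #   bit 25 = 1  t=0,i=6
  ##... -> #   bit 24 = 1  t=0,i=1
  #.### -> .   bit 23 = 0  t=1,i=1
  #.##. -> .   bit 22 = 0  t=2,i=9
  #.#.# -> #   bit 21 = 1  t=2,i=0
  #.#.. -> .   bit 20 = 0  t=2,i=4
  #..## -> .   bit 19 = 0  t=0,i=7
  #..#. -> .   bit 18 = 0  t=1,i=5
  #...# -> #   bit 17 = 1  t=0,i=2
  #.... -> .   bit 16 = 0  t=5,i=10
  .#### -> #   bit 15 = 1  t=0,i=9
  .###. -> #   bit 14 = 1  t=1,i=2
  .##.# -> #   bit 13 = 1  t=2,i=10
  .##.. -> .   bit 12 = 0  t=0,i=5
  .#.## -> #   bit 11 = 1  t=1,i=7
  .#.#. -> .   bit 10 = 0  t=2,i=1
  .#..# -> #   bit 9 = 1  t=2,i=5
  .#... -> .   bit 8 = 0  t=4,i=7
  ..### -> #   bit 7 = 1  t=0,i=8
  ..##. -> .   bit 6 = 0  t=0,i=4
  ..#.# -> .   bit 5 = 0  t=1,i=6
  ..#.. -> .   bit 4 = 0  t=3,i=5
  ...## -> #   bit 3 = 1  t=0,i=3
  ...#. -> .   bit 2 = 0  t=4,i=9
  ....# -> .   bit 1 = 0  t=5,i=11
  ..... -> #   bit 0 = 1  t=6,i=9
  bits 11001011001000101110101010001001 = 3408063113

3408063113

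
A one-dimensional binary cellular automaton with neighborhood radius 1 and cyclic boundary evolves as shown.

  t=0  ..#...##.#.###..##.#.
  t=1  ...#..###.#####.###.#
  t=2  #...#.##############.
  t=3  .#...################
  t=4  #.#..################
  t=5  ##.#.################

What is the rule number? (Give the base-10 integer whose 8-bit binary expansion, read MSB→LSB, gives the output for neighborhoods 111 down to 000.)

  ###|#  b7=1 t=0,i=12
  ##.|#  b6=1 t=0,i=7
  #.#|#  b5=1 t=0,i=8
  #..|#  b4=1 t=0,i=3
  .##|#  b3=1 t=0,i=6
  .#.|.  b2=0 t=0,i=2
  ..#|.  b1=0 t=0,i=1
  ...|.  b0=0 t=0,i=0
  bits 11111000 = 248

248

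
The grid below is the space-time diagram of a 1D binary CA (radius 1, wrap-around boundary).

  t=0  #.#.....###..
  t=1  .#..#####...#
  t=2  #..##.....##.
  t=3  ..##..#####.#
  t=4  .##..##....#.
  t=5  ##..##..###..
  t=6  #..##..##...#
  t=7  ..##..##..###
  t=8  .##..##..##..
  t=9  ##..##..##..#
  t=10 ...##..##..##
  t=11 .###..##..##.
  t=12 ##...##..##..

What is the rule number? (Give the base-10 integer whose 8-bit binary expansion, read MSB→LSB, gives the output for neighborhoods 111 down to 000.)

  ### -> .   bit 7 = 0  t=0,i=9
  ##. -> .   bit 6 = 0  t=0,i=10
  #.# -> #   bit 5 = 1  t=0,i=1
  #.. -> .   bit 4 = 0  t=0,i=3
  .## -> #   bit 3 = 1  t=0,i=8
  .#. -> .   bit 2 = 0  t=0,i=0
  ..# -> #   bit 1 = 1  t=0,i=7
  ... -> #   bit 0 = 1  t=0,i=4
  bits 00101011 = 43

43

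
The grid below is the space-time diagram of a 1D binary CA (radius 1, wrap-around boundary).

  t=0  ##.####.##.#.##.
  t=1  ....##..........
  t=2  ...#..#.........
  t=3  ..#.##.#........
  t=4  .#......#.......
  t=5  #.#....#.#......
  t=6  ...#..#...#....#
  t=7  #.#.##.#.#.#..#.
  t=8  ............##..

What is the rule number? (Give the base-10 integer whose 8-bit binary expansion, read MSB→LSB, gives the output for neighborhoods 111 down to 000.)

146

  nb ###: next=#  (t=0,i=4, bit7=1)
  nb ##.: next=.  (t=0,i=1, bit6=0)
  nb #.#: next=.  (t=0,i=2, bit5=0)
  nb #..: next=#  (t=1,i=6, bit4=1)
  nb .##: next=.  (t=0,i=0, bit3=0)
  nb .#.: next=.  (t=0,i=11, bit2=0)
  nb ..#: next=#  (t=1,i=3, bit1=1)
  nb ...: next=.  (t=1,i=0, bit0=0)
  bits 10010010 = 146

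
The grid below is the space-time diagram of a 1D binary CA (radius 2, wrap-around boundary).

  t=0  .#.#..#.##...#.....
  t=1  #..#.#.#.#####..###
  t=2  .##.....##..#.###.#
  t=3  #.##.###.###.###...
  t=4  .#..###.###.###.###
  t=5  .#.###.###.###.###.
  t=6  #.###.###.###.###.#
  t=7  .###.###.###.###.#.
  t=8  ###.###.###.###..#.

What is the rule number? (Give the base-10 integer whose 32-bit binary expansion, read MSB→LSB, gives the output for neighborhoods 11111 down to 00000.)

1268668575

  ##### -> .   bit 31 = 0  t=1,i=11
  ####. -> #   bit 30 = 1  t=1,i=12
  ###.# -> .   bit 29 = 0  t=2,i=16
  ###.. -> .   bit 28 = 0  t=1,i=0
  ##.## -> #   bit 27 = 1  t=3,i=4
  ##.#. -> .   bit 26 = 0  t=2,i=17
  ##..# -> #   bit 25 = 1  t=1,i=1
  ##... -> #   bit 24 = 1  t=0,i=10
  #.### -> #   bit 23 = 1  t=1,i=9
  #.##. -> .   bit 22 = 0  t=0,i=8
  #.#.# -> .   bit 21 = 0  t=1,i=5
  #.#.. -> #   bit 20 = 1  t=0,i=3
  #..## -> #   bit 19 = 1  t=1,i=15
  #..#. -> #   bit 18 = 1  t=0,i=5
  #...# -> #   bit 17 = 1  t=0,i=11
  #.... -> .   bit 16 = 0  t=0,i=15
  .#### -> .   bit 15 = 0  t=1,i=10
  .###. -> #   bit 14 = 1  t=2,i=15
  .##.# -> .   bit 13 = 0  t=3,i=3
  .##.. -> #   bit 12 = 1  t=0,i=9
  .#.## -> #   bit 11 = 1  t=0,i=7
  .#.#. -> .   bit 10 = 0  t=0,i=2
  .#..# -> .   bit 9 = 0  t=0,i=4
  .#... -> .   bit 8 = 0  t=0,i=14
  ..### -> #   bit 7 = 1  t=1,i=16
  ..##. -> .   bit 6 = 0  t=2,i=8
  ..#.# -> .   bit 5 = 0  t=0,i=1
  ..#.. -> #   bit 4 = 1  t=0,i=13
  ...## -> #   bit 3 = 1  t=2,i=7
  ...#. -> #   bit 2 = 1  t=0,i=0
  ....# -> #   bit 1 = 1  t=0,i=18
  ..... -> #   bit 0 = 1  t=0,i=16
  bits 01001011100111100101100010011111 = 1268668575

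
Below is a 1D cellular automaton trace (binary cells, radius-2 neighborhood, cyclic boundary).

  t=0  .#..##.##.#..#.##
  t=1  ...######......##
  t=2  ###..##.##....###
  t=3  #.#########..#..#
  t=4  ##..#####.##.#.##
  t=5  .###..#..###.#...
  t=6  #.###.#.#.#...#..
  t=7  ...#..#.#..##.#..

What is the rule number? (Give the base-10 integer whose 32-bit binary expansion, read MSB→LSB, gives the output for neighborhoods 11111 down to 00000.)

  ##### -> #   bit 31 = 1  t=1,i=5
  ####. -> .   bit 30 = 0  t=1,i=7
  ###.# -> .   bit 29 = 0  t=4,i=8
  ###.. -> #   bit 28 = 1  t=1,i=8
  ##.## -> #   bit 27 = 1  t=0,i=6
  ##.#. -> .   bit 26 = 0  t=0,i=0
  ##..# -> #   bit 25 = 1  t=2,i=3
  ##... -> #   bit 24 = 1  t=1,i=0
  #.### -> .   bit 23 = 0  t=3,i=2
  #.##. -> #   bit 22 = 1  t=0,i=7
  #.#.# -> #   bit 21 = 1  t=4,i=13
  #.#.. -> .   bit 20 = 0  t=0,i=1
  #..## -> #   bit 19 = 1  t=0,i=3
  #..#. -> .   bit 18 = 0  t=0,i=12
  #...# -> #   bit 17 = 1  t=1,i=1
  #.... -> .   bit 16 = 0  t=1,i=10
  .#### -> .   bit 15 = 0  t=1,i=4
  .###. -> #   bit 14 = 1  t=5,i=2
  .##.# -> #   bit 13 = 1  t=0,i=5
  .##.. -> #   bit 12 = 1  t=1,i=16
  .#.## -> .   bit 11 = 0  t=0,i=14
  .#.#. -> .   bit 10 = 0  t=6,i=7
  .#..# -> .   bit 9 = 0  t=0,i=2
  .#... -> #   bit 8 = 1  t=5,i=14
  ..### -> .   bit 7 = 0  t=1,i=3
  ..##. -> #   bit 6 = 1  t=0,i=4
  ..#.# -> .   bit 5 = 0  t=0,i=13
  ..#.. -> #   bit 4 = 1  t=3,i=13
  ...## -> #   bit 3 = 1  t=1,i=2
  ...#. -> .   bit 2 = 0  t=6,i=13
  ....# -> .   bit 1 = 0  t=1,i=13
  ..... -> .   bit 0 = 0  t=1,i=11
  bits 10011011011010100111000101011000 = 2607444312

2607444312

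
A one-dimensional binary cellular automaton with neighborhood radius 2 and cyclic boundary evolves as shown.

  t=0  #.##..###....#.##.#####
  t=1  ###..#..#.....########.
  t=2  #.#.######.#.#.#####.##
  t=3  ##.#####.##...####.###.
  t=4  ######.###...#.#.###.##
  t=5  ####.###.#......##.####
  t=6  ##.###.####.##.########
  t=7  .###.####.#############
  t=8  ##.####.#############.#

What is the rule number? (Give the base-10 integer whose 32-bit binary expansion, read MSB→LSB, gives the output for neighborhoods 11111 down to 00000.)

  [31] ##### => #  t=0,i=20
  [30] ####. => .  t=0,i=22
  [29] ###.# => #  t=0,i=0
  [28] ###.. => #  t=0,i=8
  [27] ##.## => #  t=0,i=1
  [26] ##.#. => #  t=2,i=1
  [25] ##..# => .  t=0,i=4
  [24] ##... => .  t=0,i=9
  [23] #.### => #  t=0,i=18
  [22] #.##. => #  t=0,i=2
  [21] #.#.# => .  t=2,i=2
  [20] #.#.. => #  t=5,i=9
  [19] #..## => #  t=0,i=5
  [18] #..#. => #  t=1,i=4
  [17] #...# => .  t=3,i=12
  [16] #.... => .  t=0,i=10
  [15] .#### => #  t=0,i=19
  [14] .###. => .  t=0,i=7
  [13] .##.# => #  t=0,i=16
  [12] .##.. => .  t=0,i=3
  [11] .#.## => #  t=0,i=14
  [10] .#.#. => .  t=2,i=12
  [9] .#..# => #  t=1,i=6
  [8] .#... => #  t=1,i=9
  [7] ..### => .  t=0,i=6
  [6] ..##. => #  t=5,i=16
  [5] ..#.# => .  t=0,i=13
  [4] ..#.. => #  t=1,i=5
  [3] ...## => #  t=1,i=13
  [2] ...#. => .  t=0,i=12
  [1] ....# => .  t=0,i=11
  [0] ..... => #  t=1,i=11
  bits 10111100110111001010101101011001 = 3168578393

3168578393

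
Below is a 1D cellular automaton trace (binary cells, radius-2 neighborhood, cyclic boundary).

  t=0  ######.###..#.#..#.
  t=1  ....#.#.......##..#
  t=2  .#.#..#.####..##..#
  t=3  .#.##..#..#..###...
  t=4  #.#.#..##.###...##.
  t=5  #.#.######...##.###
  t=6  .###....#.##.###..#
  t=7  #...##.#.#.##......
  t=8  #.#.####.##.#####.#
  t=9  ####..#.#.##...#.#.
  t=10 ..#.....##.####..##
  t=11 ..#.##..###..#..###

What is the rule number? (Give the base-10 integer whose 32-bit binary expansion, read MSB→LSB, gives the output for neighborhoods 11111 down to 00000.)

1295727189

  ##### -> .   bit 31 = 0  t=0,i=2
  ####. -> #   bit 30 = 1  t=0,i=4
  ###.# -> .   bit 29 = 0  t=0,i=5
  ###.. -> .   bit 28 = 0  t=0,i=9
  ##.## -> #   bit 27 = 1  t=0,i=6
  ##.#. -> #   bit 26 = 1  t=4,i=18
  ##..# -> .   bit 25 = 0  t=0,i=10
  ##... -> #   bit 24 = 1  t=3,i=16
  #.### -> .   bit 23 = 0  t=0,i=0
  #.##. -> .   bit 22 = 0  t=3,i=3
  #.#.# -> #   bit 21 = 1  t=2,i=1
  #.#.. -> #   bit 20 = 1  t=0,i=14
  #..## -> #   bit 19 = 1  t=2,i=13
  #..#. -> .   bit 18 = 0  t=0,i=11
  #...# -> #   bit 17 = 1  t=4,i=14
  #.... -> #   bit 16 = 1  t=1,i=1
  .#### -> .   bit 15 = 0  t=0,i=1
  .###. -> .   bit 14 = 0  t=0,i=8
  .##.# -> #   bit 13 = 1  t=4,i=8
  .##.. -> #   bit 12 = 1  t=1,i=15
  .#.## -> #   bit 11 = 1  t=0,i=18
  .#.#. -> .   bit 10 = 0  t=0,i=13
  .#..# -> #   bit 9 = 1  t=0,i=15
  .#... -> .   bit 8 = 0  t=1,i=0
  ..### -> .   bit 7 = 0  t=3,i=13
  ..##. -> #   bit 6 = 1  t=1,i=14
  ..#.# -> .   bit 5 = 0  t=0,i=12
  ..#.. -> #   bit 4 = 1  t=1,i=18
  ...## -> .   bit 3 = 0  t=1,i=13
  ...#. -> #   bit 2 = 1  t=1,i=3
  ....# -> .   bit 1 = 0  t=1,i=2
  ..... -> #   bit 0 = 1  t=1,i=9
  bits 01001101001110110011101001010101 = 1295727189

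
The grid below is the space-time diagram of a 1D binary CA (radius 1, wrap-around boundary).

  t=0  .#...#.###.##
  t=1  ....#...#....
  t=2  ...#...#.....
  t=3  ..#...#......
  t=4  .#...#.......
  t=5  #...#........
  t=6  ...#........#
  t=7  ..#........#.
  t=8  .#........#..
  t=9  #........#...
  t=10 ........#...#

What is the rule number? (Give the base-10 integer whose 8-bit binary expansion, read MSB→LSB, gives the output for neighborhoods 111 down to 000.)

130

  ###|#  b7=1 t=0,i=8
  ##.|.  b6=0 t=0,i=9
  #.#|.  b5=0 t=0,i=0
  #..|.  b4=0 t=0,i=2
  .##|.  b3=0 t=0,i=7
  .#.|.  b2=0 t=0,i=1
  ..#|#  b1=1 t=0,i=4
  ...|.  b0=0 t=0,i=3
  bits 10000010 = 130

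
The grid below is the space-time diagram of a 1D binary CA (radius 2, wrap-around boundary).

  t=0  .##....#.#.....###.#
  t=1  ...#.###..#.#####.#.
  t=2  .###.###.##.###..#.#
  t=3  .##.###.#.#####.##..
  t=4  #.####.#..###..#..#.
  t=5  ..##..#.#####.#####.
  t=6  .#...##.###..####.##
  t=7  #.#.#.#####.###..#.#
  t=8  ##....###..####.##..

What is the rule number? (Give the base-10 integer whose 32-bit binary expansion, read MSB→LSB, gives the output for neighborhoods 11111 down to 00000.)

2643256255

  #####|#  b31=1 t=1,i=14
  ####.|.  b30=0 t=1,i=15
  ###.#|.  b29=0 t=0,i=17
  ###..|#  b28=1 t=1,i=7
  ##.##|#  b27=1 t=2,i=4
  ##.#.|#  b26=1 t=0,i=18
  ##..#|.  b25=0 t=1,i=8
  ##...|#  b24=1 t=0,i=3
  #.###|#  b23=1 t=1,i=5
  #.##.|.  b22=0 t=0,i=1
  #.#.#|.  b21=0 t=0,i=19
  #.#..|.  b20=0 t=0,i=9
  #..##|#  b19=1 t=4,i=9
  #..#.|#  b18=1 t=1,i=9
  #...#|.  b17=0 t=3,i=19
  #....|.  b16=0 t=0,i=4
  .####|#  b15=1 t=1,i=13
  .###.|#  b14=1 t=0,i=16
  .##.#|#  b13=1 t=2,i=10
  .##..|.  b12=0 t=0,i=2
  .#.##|.  b11=0 t=0,i=0
  .#.#.|.  b10=0 t=0,i=8
  .#..#|#  b9=1 t=4,i=8
  .#...|#  b8=1 t=0,i=10
  ..###|#  b7=1 t=0,i=15
  ..##.|.  b6=0 t=3,i=1
  ..#.#|#  b5=1 t=0,i=7
  ..#..|#  b4=1 t=4,i=15
  ...##|#  b3=1 t=0,i=14
  ...#.|#  b2=1 t=0,i=6
  ....#|#  b1=1 t=0,i=5
  .....|#  b0=1 t=0,i=12
  bits 10011101100011001110001110111111 = 2643256255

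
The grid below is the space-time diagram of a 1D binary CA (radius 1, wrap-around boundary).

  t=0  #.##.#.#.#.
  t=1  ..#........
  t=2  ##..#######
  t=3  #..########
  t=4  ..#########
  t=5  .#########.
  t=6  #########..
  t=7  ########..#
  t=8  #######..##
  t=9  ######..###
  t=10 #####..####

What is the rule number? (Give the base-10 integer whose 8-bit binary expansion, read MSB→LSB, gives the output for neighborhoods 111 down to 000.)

  ###|#  b7=1 t=2,i=0
  ##.|.  b6=0 t=0,i=3
  #.#|.  b5=0 t=0,i=1
  #..|.  b4=0 t=1,i=3
  .##|#  b3=1 t=0,i=2
  .#.|.  b2=0 t=0,i=0
  ..#|#  b1=1 t=1,i=1
  ...|#  b0=1 t=1,i=0
  bits 10001011 = 139

139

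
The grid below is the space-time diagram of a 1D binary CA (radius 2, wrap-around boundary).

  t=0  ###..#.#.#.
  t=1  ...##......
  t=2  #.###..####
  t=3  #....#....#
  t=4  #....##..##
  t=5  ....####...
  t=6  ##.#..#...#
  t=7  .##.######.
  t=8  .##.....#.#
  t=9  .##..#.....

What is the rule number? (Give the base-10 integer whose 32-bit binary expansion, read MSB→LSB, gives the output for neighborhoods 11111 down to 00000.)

  #####|.  b31=0 t=2,i=9
  ####.|#  b30=1 t=2,i=10
  ###.#|#  b29=1 t=2,i=0
  ###..|.  b28=0 t=0,i=2
  ##.##|.  b27=0 t=2,i=1
  ##.#.|#  b26=1 t=6,i=2
  ##..#|#  b25=1 t=0,i=3
  ##...|.  b24=0 t=1,i=5
  #.###|.  b23=0 t=0,i=0
  #.##.|#  b22=1 t=8,i=1
  #.#.#|.  b21=0 t=0,i=7
  #.#..|.  b20=0 t=6,i=3
  #..##|.  b19=0 t=2,i=6
  #..#.|#  b18=1 t=0,i=4
  #...#|#  b17=1 t=6,i=8
  #....|.  b16=0 t=1,i=6
  .####|.  b15=0 t=2,i=8
  .###.|.  b14=0 t=0,i=1
  .##.#|#  b13=1 t=7,i=2
  .##..|#  b12=1 t=1,i=4
  .#.##|.  b11=0 t=0,i=10
  .#.#.|.  b10=0 t=0,i=6
  .#..#|#  b9=1 t=6,i=4
  .#...|#  b8=1 t=3,i=6
  ..###|.  b7=0 t=2,i=7
  ..##.|#  b6=1 t=1,i=3
  ..#.#|.  b5=0 t=0,i=5
  ..#..|#  b4=1 t=3,i=5
  ...##|#  b3=1 t=1,i=2
  ...#.|.  b2=0 t=3,i=4
  ....#|.  b1=0 t=1,i=1
  .....|#  b0=1 t=1,i=0
  bits 01100110010001100011001101011001 = 1715876697

1715876697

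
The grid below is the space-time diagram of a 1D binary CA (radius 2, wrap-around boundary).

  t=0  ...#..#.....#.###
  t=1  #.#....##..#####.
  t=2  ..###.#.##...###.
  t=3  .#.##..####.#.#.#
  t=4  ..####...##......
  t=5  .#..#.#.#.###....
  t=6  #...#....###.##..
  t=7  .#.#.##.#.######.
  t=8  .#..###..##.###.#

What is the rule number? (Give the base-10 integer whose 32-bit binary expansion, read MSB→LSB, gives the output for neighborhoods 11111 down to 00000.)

3956373804

  [31] ##### => #  t=1,i=13
  [30] ####. => #  t=1,i=14
  [29] ###.# => #  t=1,i=15
  [28] ###.. => .  t=0,i=16
  [27] ##.## => #  t=6,i=12
  [26] ##.#. => .  t=1,i=16
  [25] ##..# => #  t=1,i=9
  [24] ##... => #  t=0,i=0
  [23] #.### => #  t=0,i=14
  [22] #.##. => #  t=2,i=8
  [21] #.#.# => .  t=1,i=0
  [20] #.#.. => #  t=1,i=2
  [19] #..## => .  t=1,i=10
  [18] #..#. => .  t=0,i=5
  [17] #...# => .  t=0,i=1
  [16] #.... => #  t=0,i=8
  [15] .#### => .  t=1,i=12
  [14] .###. => #  t=0,i=15
  [13] .##.# => #  t=7,i=6
  [12] .##.. => #  t=1,i=8
  [11] .#.## => #  t=0,i=13
  [10] .#.#. => .  t=1,i=1
  [9] .#..# => .  t=0,i=4
  [8] .#... => #  t=0,i=7
  [7] ..### => .  t=1,i=11
  [6] ..##. => .  t=1,i=7
  [5] ..#.# => #  t=0,i=12
  [4] ..#.. => .  t=0,i=3
  [3] ...## => #  t=1,i=6
  [2] ...#. => #  t=0,i=2
  [1] ....# => .  t=0,i=10
  [0] ..... => .  t=0,i=9
  bits 11101011110100010111100100101100 = 3956373804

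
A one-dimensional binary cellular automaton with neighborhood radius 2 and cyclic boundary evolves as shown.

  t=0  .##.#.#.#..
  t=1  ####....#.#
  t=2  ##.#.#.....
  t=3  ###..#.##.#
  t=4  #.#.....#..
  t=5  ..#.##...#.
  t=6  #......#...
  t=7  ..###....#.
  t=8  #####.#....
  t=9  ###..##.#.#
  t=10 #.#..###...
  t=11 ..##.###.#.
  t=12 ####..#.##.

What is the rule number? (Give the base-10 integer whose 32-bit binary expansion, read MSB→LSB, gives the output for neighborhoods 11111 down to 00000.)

2484331209

  nb #####: next=#  (t=1,i=1, bit31=1)
  nb ####.: next=.  (t=1,i=2, bit30=0)
  nb ###.#: next=.  (t=8,i=4, bit29=0)
  nb ###..: next=#  (t=1,i=3, bit28=1)
  nb ##.##: next=.  (t=3,i=9, bit27=0)
  nb ##.#.: next=#  (t=0,i=3, bit26=1)
  nb ##..#: next=.  (t=3,i=3, bit25=0)
  nb ##...: next=.  (t=1,i=4, bit24=0)
  nb #.###: next=.  (t=1,i=10, bit23=0)
  nb #.##.: next=.  (t=3,i=7, bit22=0)
  nb #.#.#: next=.  (t=0,i=4, bit21=0)
  nb #.#..: next=#  (t=0,i=8, bit20=1)
  nb #..##: next=.  (t=9,i=4, bit19=0)
  nb #..#.: next=.  (t=3,i=4, bit18=0)
  nb #...#: next=#  (t=0,i=10, bit17=1)
  nb #....: next=#  (t=1,i=5, bit16=1)
  nb .####: next=#  (t=1,i=0, bit15=1)
  nb .###.: next=#  (t=7,i=3, bit14=1)
  nb .##.#: next=#  (t=0,i=2, bit13=1)
  nb .##..: next=.  (t=5,i=5, bit12=0)
  nb .#.##: next=.  (t=1,i=9, bit11=0)
  nb .#.#.: next=.  (t=0,i=5, bit10=0)
  nb .#..#: next=#  (t=4,i=9, bit9=1)
  nb .#...: next=.  (t=0,i=9, bit8=0)
  nb ..###: next=#  (t=7,i=2, bit7=1)
  nb ..##.: next=#  (t=0,i=1, bit6=1)
  nb ..#.#: next=.  (t=1,i=8, bit5=0)
  nb ..#..: next=.  (t=4,i=8, bit4=0)
  nb ...##: next=#  (t=0,i=0, bit3=1)
  nb ...#.: next=.  (t=1,i=7, bit2=0)
  nb ....#: next=.  (t=1,i=6, bit1=0)
  nb .....: next=#  (t=2,i=8, bit0=1)
  bits 10010100000100111110001011001001 = 2484331209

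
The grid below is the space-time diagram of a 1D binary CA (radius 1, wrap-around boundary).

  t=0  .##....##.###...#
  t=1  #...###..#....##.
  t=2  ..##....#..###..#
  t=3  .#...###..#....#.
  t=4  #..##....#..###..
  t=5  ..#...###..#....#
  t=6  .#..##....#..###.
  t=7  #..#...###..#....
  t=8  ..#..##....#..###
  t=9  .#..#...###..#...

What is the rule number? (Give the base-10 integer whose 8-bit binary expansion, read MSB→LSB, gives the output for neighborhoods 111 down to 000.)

  ###|.  b7=0 t=0,i=11
  ##.|.  b6=0 t=0,i=2
  #.#|#  b5=1 t=0,i=0
  #..|.  b4=0 t=0,i=3
  .##|.  b3=0 t=0,i=1
  .#.|.  b2=0 t=0,i=16
  ..#|#  b1=1 t=0,i=6
  ...|#  b0=1 t=0,i=4
  bits 00100011 = 35

35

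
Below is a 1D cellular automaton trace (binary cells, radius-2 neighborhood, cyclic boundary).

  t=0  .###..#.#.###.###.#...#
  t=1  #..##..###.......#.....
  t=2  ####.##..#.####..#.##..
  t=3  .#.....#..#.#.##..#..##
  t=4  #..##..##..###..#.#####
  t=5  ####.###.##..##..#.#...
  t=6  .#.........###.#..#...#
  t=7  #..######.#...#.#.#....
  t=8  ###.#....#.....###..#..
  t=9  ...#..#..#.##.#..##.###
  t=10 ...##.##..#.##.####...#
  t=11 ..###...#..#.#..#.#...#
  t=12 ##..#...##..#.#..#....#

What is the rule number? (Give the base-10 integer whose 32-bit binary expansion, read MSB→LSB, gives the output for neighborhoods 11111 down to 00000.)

  [31] ##### => .  t=4,i=20
  [30] ####. => .  t=2,i=2
  [29] ###.# => .  t=0,i=12
  [28] ###.. => #  t=0,i=3
  [27] ##.## => .  t=0,i=13
  [26] ##.#. => #  t=0,i=17
  [25] ##..# => #  t=0,i=4
  [24] ##... => .  t=1,i=10
  [23] #.### => .  t=0,i=1
  [22] #.##. => .  t=2,i=5
  [21] #.#.# => #  t=0,i=8
  [20] #.#.. => .  t=0,i=18
  [19] #..## => #  t=1,i=2
  [18] #..#. => .  t=0,i=5
  [17] #...# => .  t=0,i=20
  [16] #.... => #  t=1,i=11
  [15] .#### => #  t=2,i=1
  [14] .###. => .  t=0,i=2
  [13] .##.# => #  t=3,i=22
  [12] .##.. => .  t=1,i=4
  [11] .#.## => #  t=0,i=0
  [10] .#.#. => #  t=0,i=7
  [9] .#..# => #  t=1,i=1
  [8] .#... => .  t=0,i=19
  [7] ..### => .  t=1,i=7
  [6] ..##. => #  t=1,i=3
  [5] ..#.# => .  t=0,i=6
  [4] ..#.. => #  t=1,i=0
  [3] ...## => #  t=5,i=22
  [2] ...#. => .  t=0,i=21
  [1] ....# => .  t=1,i=15
  [0] ..... => #  t=1,i=12
  bits 00010110001010011010111001011001 = 371830361

371830361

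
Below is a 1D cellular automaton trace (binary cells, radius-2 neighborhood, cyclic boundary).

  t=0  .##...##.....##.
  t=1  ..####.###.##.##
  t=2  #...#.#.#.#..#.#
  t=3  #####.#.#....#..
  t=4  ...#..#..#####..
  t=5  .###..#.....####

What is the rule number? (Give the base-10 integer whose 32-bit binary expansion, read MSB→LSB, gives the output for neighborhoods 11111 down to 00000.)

1529041214

  nb #####: next=.  (t=3,i=2, bit31=0)
  nb ####.: next=#  (t=1,i=4, bit30=1)
  nb ###.#: next=.  (t=1,i=5, bit29=0)
  nb ###..: next=#  (t=4,i=13, bit28=1)
  nb ##.##: next=#  (t=1,i=6, bit27=1)
  nb ##.#.: next=.  (t=3,i=5, bit26=0)
  nb ##..#: next=#  (t=0,i=15, bit25=1)
  nb ##...: next=#  (t=0,i=3, bit24=1)
  nb #.###: next=.  (t=1,i=7, bit23=0)
  nb #.##.: next=.  (t=1,i=11, bit22=0)
  nb #.#.#: next=#  (t=2,i=6, bit21=1)
  nb #.#..: next=.  (t=2,i=10, bit20=0)
  nb #..##: next=.  (t=0,i=0, bit19=0)
  nb #..#.: next=.  (t=2,i=12, bit18=0)
  nb #...#: next=#  (t=0,i=4, bit17=1)
  nb #....: next=#  (t=0,i=9, bit16=1)
  nb .####: next=.  (t=1,i=3, bit15=0)
  nb .###.: next=#  (t=1,i=8, bit14=1)
  nb .##.#: next=.  (t=1,i=12, bit13=0)
  nb .##..: next=#  (t=0,i=2, bit12=1)
  nb .#.##: next=.  (t=2,i=14, bit11=0)
  nb .#.#.: next=.  (t=2,i=5, bit10=0)
  nb .#..#: next=.  (t=2,i=11, bit9=0)
  nb .#...: next=#  (t=3,i=9, bit8=1)
  nb ..###: next=.  (t=1,i=2, bit7=0)
  nb ..##.: next=.  (t=0,i=1, bit6=0)
  nb ..#.#: next=#  (t=2,i=4, bit5=1)
  nb ..#..: next=#  (t=3,i=13, bit4=1)
  nb ...##: next=#  (t=0,i=5, bit3=1)
  nb ...#.: next=#  (t=2,i=3, bit2=1)
  nb ....#: next=#  (t=0,i=11, bit1=1)
  nb .....: next=.  (t=0,i=10, bit0=0)
  bits 01011011001000110101000100111110 = 1529041214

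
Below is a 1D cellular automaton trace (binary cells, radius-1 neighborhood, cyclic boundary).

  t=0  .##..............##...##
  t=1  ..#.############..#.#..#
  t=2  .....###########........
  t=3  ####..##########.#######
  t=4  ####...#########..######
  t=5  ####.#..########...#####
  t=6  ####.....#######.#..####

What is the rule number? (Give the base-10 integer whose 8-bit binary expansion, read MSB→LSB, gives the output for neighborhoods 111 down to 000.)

193

  ### -> #   bit 7 = 1  t=1,i=5
  ##. -> #   bit 6 = 1  t=0,i=2
  #.# -> .   bit 5 = 0  t=0,i=0
  #.. -> .   bit 4 = 0  t=0,i=3
  .## -> .   bit 3 = 0  t=0,i=1
  .#. -> .   bit 2 = 0  t=1,i=2
  ..# -> .   bit 1 = 0  t=0,i=16
  ... -> #   bit 0 = 1  t=0,i=4
  bits 11000001 = 193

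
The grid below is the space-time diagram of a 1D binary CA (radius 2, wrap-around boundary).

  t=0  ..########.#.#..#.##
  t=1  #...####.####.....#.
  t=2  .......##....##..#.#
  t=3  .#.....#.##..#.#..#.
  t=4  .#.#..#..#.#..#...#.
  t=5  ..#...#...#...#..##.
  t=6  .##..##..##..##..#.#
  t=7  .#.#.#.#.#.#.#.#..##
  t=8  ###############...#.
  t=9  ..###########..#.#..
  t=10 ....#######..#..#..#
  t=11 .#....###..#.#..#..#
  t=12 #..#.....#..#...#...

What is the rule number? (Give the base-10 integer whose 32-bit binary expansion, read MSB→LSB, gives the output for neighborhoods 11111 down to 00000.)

  [31] ##### => #  t=0,i=4
  [30] ####. => .  t=0,i=8
  [29] ###.# => #  t=0,i=9
  [28] ###.. => .  t=1,i=12
  [27] ##.## => #  t=1,i=8
  [26] ##.#. => #  t=0,i=10
  [25] ##..# => #  t=0,i=0
  [24] ##... => #  t=1,i=13
  [23] #.### => .  t=1,i=9
  [22] #.##. => #  t=0,i=18
  [21] #.#.# => #  t=0,i=11
  [20] #.#.. => .  t=0,i=13
  [19] #..## => .  t=0,i=1
  [18] #..#. => .  t=0,i=15
  [17] #...# => .  t=1,i=2
  [16] #.... => #  t=1,i=14
  [15] .#### => .  t=0,i=3
  [14] .###. => .  t=11,i=7
  [13] .##.# => .  t=7,i=19
  [12] .##.. => .  t=0,i=19
  [11] .#.## => .  t=0,i=17
  [10] .#.#. => #  t=0,i=12
  [9] .#..# => .  t=0,i=14
  [8] .#... => .  t=1,i=1
  [7] ..### => .  t=0,i=2
  [6] ..##. => #  t=2,i=7
  [5] ..#.# => .  t=0,i=16
  [4] ..#.. => #  t=3,i=1
  [3] ...## => .  t=1,i=3
  [2] ...#. => #  t=1,i=17
  [1] ....# => .  t=1,i=16
  [0] ..... => .  t=1,i=15
  bits 10101111011000010000010001010100 = 2942370900

2942370900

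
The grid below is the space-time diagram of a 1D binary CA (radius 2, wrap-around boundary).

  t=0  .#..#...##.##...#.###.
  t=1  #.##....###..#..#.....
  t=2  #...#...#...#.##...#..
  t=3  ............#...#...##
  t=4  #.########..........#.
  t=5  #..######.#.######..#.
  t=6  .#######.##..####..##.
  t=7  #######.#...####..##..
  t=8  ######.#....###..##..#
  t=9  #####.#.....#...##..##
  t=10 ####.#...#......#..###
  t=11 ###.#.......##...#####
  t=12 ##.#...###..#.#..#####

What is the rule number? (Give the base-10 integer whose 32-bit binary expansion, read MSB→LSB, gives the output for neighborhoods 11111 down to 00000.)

3442254561

  ##### -> #   bit 31 = 1  t=4,i=4
  ####. -> #   bit 30 = 1  t=4,i=8
  ###.# -> .   bit 29 = 0  t=5,i=8
  ###.. -> .   bit 28 = 0  t=0,i=20
  ##.## -> #   bit 27 = 1  t=0,i=10
  ##.#. -> #   bit 26 = 1  t=5,i=9
  ##..# -> .   bit 25 = 0  t=0,i=21
  ##... -> #   bit 24 = 1  t=0,i=13
  #.### -> .   bit 23 = 0  t=0,i=18
  #.##. -> .   bit 22 = 0  t=0,i=11
  #.#.# -> #   bit 21 = 1  t=4,i=0
  #.#.. -> .   bit 20 = 0  t=5,i=0
  #..## -> #   bit 19 = 1  t=5,i=2
  #..#. -> #   bit 18 = 1  t=0,i=0
  #...# -> .   bit 17 = 0  t=0,i=6
  #.... -> .   bit 16 = 0  t=1,i=5
  .#### -> #   bit 15 = 1  t=4,i=3
  .###. -> .   bit 14 = 0  t=0,i=19
  .##.# -> #   bit 13 = 1  t=0,i=9
  .##.. -> .   bit 12 = 0  t=0,i=12
  .#.## -> .   bit 11 = 0  t=0,i=17
  .#.#. -> .   bit 10 = 0  t=4,i=21
  .#..# -> #   bit 9 = 1  t=0,i=2
  .#... -> .   bit 8 = 0  t=0,i=5
  ..### -> #   bit 7 = 1  t=1,i=8
  ..##. -> #   bit 6 = 1  t=0,i=8
  ..#.# -> #   bit 5 = 1  t=0,i=16
  ..#.. -> .   bit 4 = 0  t=0,i=1
  ...## -> .   bit 3 = 0  t=0,i=7
  ...#. -> .   bit 2 = 0  t=0,i=15
  ....# -> .   bit 1 = 0  t=1,i=6
  ..... -> #   bit 0 = 1  t=1,i=19
  bits 11001101001011001010001011100001 = 3442254561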